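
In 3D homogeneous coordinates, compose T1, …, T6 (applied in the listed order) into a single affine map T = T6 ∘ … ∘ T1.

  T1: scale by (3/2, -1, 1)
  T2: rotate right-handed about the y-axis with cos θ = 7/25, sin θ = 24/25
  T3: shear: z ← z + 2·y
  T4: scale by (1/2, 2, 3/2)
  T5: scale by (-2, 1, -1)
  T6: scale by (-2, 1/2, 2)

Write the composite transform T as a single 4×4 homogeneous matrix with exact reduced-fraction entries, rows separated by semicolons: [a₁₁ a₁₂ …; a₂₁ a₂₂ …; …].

T = [21/25 0 48/25 0; 0 -1 0 0; 108/25 6 -21/25 0; 0 0 0 1]

T1 = [3/2 0 0 0; 0 -1 0 0; 0 0 1 0; 0 0 0 1]
T2·T1 = [21/50 0 24/25 0; 0 -1 0 0; -36/25 0 7/25 0; 0 0 0 1]
T3·…·T1 = [21/50 0 24/25 0; 0 -1 0 0; -36/25 -2 7/25 0; 0 0 0 1]
T4·…·T1 = [21/100 0 12/25 0; 0 -2 0 0; -54/25 -3 21/50 0; 0 0 0 1]
T5·…·T1 = [-21/50 0 -24/25 0; 0 -2 0 0; 54/25 3 -21/50 0; 0 0 0 1]
T6·…·T1 = [21/25 0 48/25 0; 0 -1 0 0; 108/25 6 -21/25 0; 0 0 0 1]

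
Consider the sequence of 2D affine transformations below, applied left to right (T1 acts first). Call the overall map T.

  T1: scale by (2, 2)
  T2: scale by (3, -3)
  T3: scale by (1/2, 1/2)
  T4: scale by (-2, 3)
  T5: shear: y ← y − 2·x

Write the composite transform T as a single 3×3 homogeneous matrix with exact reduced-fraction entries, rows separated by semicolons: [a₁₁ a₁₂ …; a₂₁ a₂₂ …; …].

T1 = [2 0 0; 0 2 0; 0 0 1]
T2·T1 = [6 0 0; 0 -6 0; 0 0 1]
T3·…·T1 = [3 0 0; 0 -3 0; 0 0 1]
T4·…·T1 = [-6 0 0; 0 -9 0; 0 0 1]
T5·…·T1 = [-6 0 0; 12 -9 0; 0 0 1]

T = [-6 0 0; 12 -9 0; 0 0 1]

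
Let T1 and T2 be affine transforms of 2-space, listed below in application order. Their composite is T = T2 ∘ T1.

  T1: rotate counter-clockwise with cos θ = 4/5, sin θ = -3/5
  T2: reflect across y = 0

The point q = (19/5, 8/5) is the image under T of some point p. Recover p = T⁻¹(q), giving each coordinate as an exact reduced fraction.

p = (4, 1)

T1 = [4/5 3/5 0; -3/5 4/5 0; 0 0 1]
T2·T1 = [4/5 3/5 0; 3/5 -4/5 0; 0 0 1]
det M = -1; M⁻¹ = [4/5 3/5 0; 3/5 -4/5 0; 0 0 1]
M⁻¹ · (19/5, 8/5)ᵀ = (4, 1)ᵀ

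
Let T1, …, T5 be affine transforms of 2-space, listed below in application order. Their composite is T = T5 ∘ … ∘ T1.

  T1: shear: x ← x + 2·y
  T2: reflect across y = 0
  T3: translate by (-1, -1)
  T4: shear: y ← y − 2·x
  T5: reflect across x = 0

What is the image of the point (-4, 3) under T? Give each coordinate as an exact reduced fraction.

T1 shear: x ← x + 2·y: (-4, 3) → (2, 3)
T2 reflect across y = 0: (2, 3) → (2, -3)
T3 translate by (-1, -1): (2, -3) → (1, -4)
T4 shear: y ← y − 2·x: (1, -4) → (1, -6)
T5 reflect across x = 0: (1, -6) → (-1, -6)

T(p) = (-1, -6)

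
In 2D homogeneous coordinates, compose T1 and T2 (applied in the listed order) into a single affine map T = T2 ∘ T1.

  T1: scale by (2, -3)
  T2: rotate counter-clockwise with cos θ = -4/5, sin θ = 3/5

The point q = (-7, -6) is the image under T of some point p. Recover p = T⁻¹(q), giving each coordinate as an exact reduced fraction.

T1 = [2 0 0; 0 -3 0; 0 0 1]
T2·T1 = [-8/5 9/5 0; 6/5 12/5 0; 0 0 1]
det M = -6; M⁻¹ = [-2/5 3/10 0; 1/5 4/15 0; 0 0 1]
M⁻¹ · (-7, -6)ᵀ = (1, -3)ᵀ

p = (1, -3)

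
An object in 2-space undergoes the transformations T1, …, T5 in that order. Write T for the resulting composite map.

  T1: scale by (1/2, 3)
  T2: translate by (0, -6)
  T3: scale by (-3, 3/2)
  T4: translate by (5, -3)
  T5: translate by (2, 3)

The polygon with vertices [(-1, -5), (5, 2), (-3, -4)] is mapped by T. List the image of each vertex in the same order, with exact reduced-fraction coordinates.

image vertices: (17/2, -63/2), (-1/2, 0), (23/2, -27)

T1 scale by (1/2, 3): (-1, -5) → (-1/2, -15); (5, 2) → (5/2, 6); (-3, -4) → (-3/2, -12)
T2 translate by (0, -6): (-1/2, -15) → (-1/2, -21); (5/2, 6) → (5/2, 0); (-3/2, -12) → (-3/2, -18)
T3 scale by (-3, 3/2): (-1/2, -21) → (3/2, -63/2); (5/2, 0) → (-15/2, 0); (-3/2, -18) → (9/2, -27)
T4 translate by (5, -3): (3/2, -63/2) → (13/2, -69/2); (-15/2, 0) → (-5/2, -3); (9/2, -27) → (19/2, -30)
T5 translate by (2, 3): (13/2, -69/2) → (17/2, -63/2); (-5/2, -3) → (-1/2, 0); (19/2, -30) → (23/2, -27)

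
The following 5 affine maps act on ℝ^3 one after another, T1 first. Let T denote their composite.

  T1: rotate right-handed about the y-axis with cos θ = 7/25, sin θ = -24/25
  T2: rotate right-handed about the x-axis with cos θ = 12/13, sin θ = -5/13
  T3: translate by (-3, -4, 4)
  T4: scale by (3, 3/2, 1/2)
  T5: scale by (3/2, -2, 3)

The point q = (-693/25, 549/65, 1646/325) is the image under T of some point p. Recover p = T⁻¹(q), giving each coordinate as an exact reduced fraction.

p = (-1, 4/3, 3)

T1 = [7/25 0 -24/25 0; 0 1 0 0; 24/25 0 7/25 0; 0 0 0 1]
T2·T1 = [7/25 0 -24/25 0; 24/65 12/13 7/65 0; 288/325 -5/13 84/325 0; 0 0 0 1]
T3·…·T1 = [7/25 0 -24/25 -3; 24/65 12/13 7/65 -4; 288/325 -5/13 84/325 4; 0 0 0 1]
T4·…·T1 = [21/25 0 -72/25 -9; 36/65 18/13 21/130 -6; 144/325 -5/26 42/325 2; 0 0 0 1]
T5·…·T1 = [63/50 0 -108/25 -27/2; -72/65 -36/13 -21/65 12; 432/325 -15/26 126/325 6; 0 0 0 1]
det M = -81/4; M⁻¹ = [14/225 -8/65 192/325 -399/325; 0 -4/13 -10/39 68/13; -16/75 -7/195 56/325 -1132/325; 0 0 0 1]
M⁻¹ · (-693/25, 549/65, 1646/325)ᵀ = (-1, 4/3, 3)ᵀ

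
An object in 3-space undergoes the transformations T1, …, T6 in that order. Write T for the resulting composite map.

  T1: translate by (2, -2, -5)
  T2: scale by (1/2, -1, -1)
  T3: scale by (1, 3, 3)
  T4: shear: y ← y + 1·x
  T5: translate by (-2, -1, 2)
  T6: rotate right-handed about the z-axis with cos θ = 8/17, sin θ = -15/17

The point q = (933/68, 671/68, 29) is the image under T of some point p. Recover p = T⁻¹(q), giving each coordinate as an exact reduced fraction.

p = (-5/2, -4, -4)

T1 = [1 0 0 2; 0 1 0 -2; 0 0 1 -5; 0 0 0 1]
T2·T1 = [1/2 0 0 1; 0 -1 0 2; 0 0 -1 5; 0 0 0 1]
T3·…·T1 = [1/2 0 0 1; 0 -3 0 6; 0 0 -3 15; 0 0 0 1]
T4·…·T1 = [1/2 0 0 1; 1/2 -3 0 7; 0 0 -3 15; 0 0 0 1]
T5·…·T1 = [1/2 0 0 -1; 1/2 -3 0 6; 0 0 -3 17; 0 0 0 1]
T6·…·T1 = [23/34 -45/17 0 82/17; -7/34 -24/17 0 63/17; 0 0 -3 17; 0 0 0 1]
det M = 9/2; M⁻¹ = [16/17 -30/17 0 2; -7/51 -23/51 0 7/3; 0 0 -1/3 17/3; 0 0 0 1]
M⁻¹ · (933/68, 671/68, 29)ᵀ = (-5/2, -4, -4)ᵀ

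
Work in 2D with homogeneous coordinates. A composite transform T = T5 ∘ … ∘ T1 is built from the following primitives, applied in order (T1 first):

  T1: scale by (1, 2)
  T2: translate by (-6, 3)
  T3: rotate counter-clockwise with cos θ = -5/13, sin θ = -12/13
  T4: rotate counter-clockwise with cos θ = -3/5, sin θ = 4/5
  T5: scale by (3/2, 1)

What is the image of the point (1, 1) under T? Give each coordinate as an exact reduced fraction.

T(p) = (-237/26, 47/13)

T1 scale by (1, 2): (1, 1) → (1, 2)
T2 translate by (-6, 3): (1, 2) → (-5, 5)
T3 rotate counter-clockwise with cos θ = -5/13, sin θ = -12/13: (-5, 5) → (85/13, 35/13)
T4 rotate counter-clockwise with cos θ = -3/5, sin θ = 4/5: (85/13, 35/13) → (-79/13, 47/13)
T5 scale by (3/2, 1): (-79/13, 47/13) → (-237/26, 47/13)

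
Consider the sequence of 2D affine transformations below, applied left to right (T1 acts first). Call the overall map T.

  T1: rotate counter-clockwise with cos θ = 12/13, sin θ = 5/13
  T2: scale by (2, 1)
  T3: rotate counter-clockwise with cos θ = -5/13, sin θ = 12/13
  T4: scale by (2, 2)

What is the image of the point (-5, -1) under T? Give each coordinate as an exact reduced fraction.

T1 rotate counter-clockwise with cos θ = 12/13, sin θ = 5/13: (-5, -1) → (-55/13, -37/13)
T2 scale by (2, 1): (-55/13, -37/13) → (-110/13, -37/13)
T3 rotate counter-clockwise with cos θ = -5/13, sin θ = 12/13: (-110/13, -37/13) → (994/169, -1135/169)
T4 scale by (2, 2): (994/169, -1135/169) → (1988/169, -2270/169)

T(p) = (1988/169, -2270/169)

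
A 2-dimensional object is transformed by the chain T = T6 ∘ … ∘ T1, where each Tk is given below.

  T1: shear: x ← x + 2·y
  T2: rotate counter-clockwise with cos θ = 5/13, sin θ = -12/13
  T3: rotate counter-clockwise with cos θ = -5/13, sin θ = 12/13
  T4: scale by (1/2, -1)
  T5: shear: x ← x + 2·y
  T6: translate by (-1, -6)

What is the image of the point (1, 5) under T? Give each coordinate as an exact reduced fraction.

T(p) = (-7289/338, -2929/169)

T1 shear: x ← x + 2·y: (1, 5) → (11, 5)
T2 rotate counter-clockwise with cos θ = 5/13, sin θ = -12/13: (11, 5) → (115/13, -107/13)
T3 rotate counter-clockwise with cos θ = -5/13, sin θ = 12/13: (115/13, -107/13) → (709/169, 1915/169)
T4 scale by (1/2, -1): (709/169, 1915/169) → (709/338, -1915/169)
T5 shear: x ← x + 2·y: (709/338, -1915/169) → (-6951/338, -1915/169)
T6 translate by (-1, -6): (-6951/338, -1915/169) → (-7289/338, -2929/169)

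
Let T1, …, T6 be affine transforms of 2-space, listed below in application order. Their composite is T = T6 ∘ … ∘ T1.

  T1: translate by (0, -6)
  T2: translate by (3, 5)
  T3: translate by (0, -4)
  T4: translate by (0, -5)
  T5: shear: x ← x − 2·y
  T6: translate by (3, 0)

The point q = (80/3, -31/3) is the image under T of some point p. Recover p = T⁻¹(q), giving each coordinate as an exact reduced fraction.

p = (0, -1/3)

T1 = [1 0 0; 0 1 -6; 0 0 1]
T2·T1 = [1 0 3; 0 1 -1; 0 0 1]
T3·…·T1 = [1 0 3; 0 1 -5; 0 0 1]
T4·…·T1 = [1 0 3; 0 1 -10; 0 0 1]
T5·…·T1 = [1 -2 23; 0 1 -10; 0 0 1]
T6·…·T1 = [1 -2 26; 0 1 -10; 0 0 1]
det M = 1; M⁻¹ = [1 2 -6; 0 1 10; 0 0 1]
M⁻¹ · (80/3, -31/3)ᵀ = (0, -1/3)ᵀ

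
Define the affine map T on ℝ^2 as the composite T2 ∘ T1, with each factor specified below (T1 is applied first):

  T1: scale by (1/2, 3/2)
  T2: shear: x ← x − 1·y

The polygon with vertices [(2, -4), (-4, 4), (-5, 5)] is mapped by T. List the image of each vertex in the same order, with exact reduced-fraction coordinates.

T1 scale by (1/2, 3/2): (2, -4) → (1, -6); (-4, 4) → (-2, 6); (-5, 5) → (-5/2, 15/2)
T2 shear: x ← x − 1·y: (1, -6) → (7, -6); (-2, 6) → (-8, 6); (-5/2, 15/2) → (-10, 15/2)

image vertices: (7, -6), (-8, 6), (-10, 15/2)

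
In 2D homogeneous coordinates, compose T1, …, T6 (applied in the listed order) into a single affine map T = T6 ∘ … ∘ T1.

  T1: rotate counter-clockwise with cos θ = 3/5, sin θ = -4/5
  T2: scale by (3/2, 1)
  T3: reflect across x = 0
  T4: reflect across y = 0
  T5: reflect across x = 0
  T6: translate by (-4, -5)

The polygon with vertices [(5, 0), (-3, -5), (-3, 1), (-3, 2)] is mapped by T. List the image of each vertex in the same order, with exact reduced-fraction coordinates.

image vertices: (1/2, -1), (-127/10, -22/5), (-11/2, -8), (-43/10, -43/5)

T1 rotate counter-clockwise with cos θ = 3/5, sin θ = -4/5: (5, 0) → (3, -4); (-3, -5) → (-29/5, -3/5); (-3, 1) → (-1, 3); (-3, 2) → (-1/5, 18/5)
T2 scale by (3/2, 1): (3, -4) → (9/2, -4); (-29/5, -3/5) → (-87/10, -3/5); (-1, 3) → (-3/2, 3); (-1/5, 18/5) → (-3/10, 18/5)
T3 reflect across x = 0: (9/2, -4) → (-9/2, -4); (-87/10, -3/5) → (87/10, -3/5); (-3/2, 3) → (3/2, 3); (-3/10, 18/5) → (3/10, 18/5)
T4 reflect across y = 0: (-9/2, -4) → (-9/2, 4); (87/10, -3/5) → (87/10, 3/5); (3/2, 3) → (3/2, -3); (3/10, 18/5) → (3/10, -18/5)
T5 reflect across x = 0: (-9/2, 4) → (9/2, 4); (87/10, 3/5) → (-87/10, 3/5); (3/2, -3) → (-3/2, -3); (3/10, -18/5) → (-3/10, -18/5)
T6 translate by (-4, -5): (9/2, 4) → (1/2, -1); (-87/10, 3/5) → (-127/10, -22/5); (-3/2, -3) → (-11/2, -8); (-3/10, -18/5) → (-43/10, -43/5)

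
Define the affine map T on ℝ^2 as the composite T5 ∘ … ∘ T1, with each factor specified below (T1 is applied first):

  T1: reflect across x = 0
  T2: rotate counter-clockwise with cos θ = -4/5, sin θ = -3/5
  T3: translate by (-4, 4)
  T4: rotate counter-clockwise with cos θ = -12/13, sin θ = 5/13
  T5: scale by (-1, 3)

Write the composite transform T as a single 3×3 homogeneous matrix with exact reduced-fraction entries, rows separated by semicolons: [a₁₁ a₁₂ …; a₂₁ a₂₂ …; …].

T1 = [-1 0 0; 0 1 0; 0 0 1]
T2·T1 = [4/5 3/5 0; 3/5 -4/5 0; 0 0 1]
T3·…·T1 = [4/5 3/5 -4; 3/5 -4/5 4; 0 0 1]
T4·…·T1 = [-63/65 -16/65 28/13; -16/65 63/65 -68/13; 0 0 1]
T5·…·T1 = [63/65 16/65 -28/13; -48/65 189/65 -204/13; 0 0 1]

T = [63/65 16/65 -28/13; -48/65 189/65 -204/13; 0 0 1]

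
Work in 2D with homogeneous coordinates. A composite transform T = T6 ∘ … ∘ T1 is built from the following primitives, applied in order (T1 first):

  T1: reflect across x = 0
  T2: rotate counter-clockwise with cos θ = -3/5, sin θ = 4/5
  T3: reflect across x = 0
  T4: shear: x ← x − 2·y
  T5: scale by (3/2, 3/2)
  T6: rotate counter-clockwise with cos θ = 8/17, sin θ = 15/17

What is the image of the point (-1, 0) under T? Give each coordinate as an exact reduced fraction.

T1 reflect across x = 0: (-1, 0) → (1, 0)
T2 rotate counter-clockwise with cos θ = -3/5, sin θ = 4/5: (1, 0) → (-3/5, 4/5)
T3 reflect across x = 0: (-3/5, 4/5) → (3/5, 4/5)
T4 shear: x ← x − 2·y: (3/5, 4/5) → (-1, 4/5)
T5 scale by (3/2, 3/2): (-1, 4/5) → (-3/2, 6/5)
T6 rotate counter-clockwise with cos θ = 8/17, sin θ = 15/17: (-3/2, 6/5) → (-30/17, -129/170)

T(p) = (-30/17, -129/170)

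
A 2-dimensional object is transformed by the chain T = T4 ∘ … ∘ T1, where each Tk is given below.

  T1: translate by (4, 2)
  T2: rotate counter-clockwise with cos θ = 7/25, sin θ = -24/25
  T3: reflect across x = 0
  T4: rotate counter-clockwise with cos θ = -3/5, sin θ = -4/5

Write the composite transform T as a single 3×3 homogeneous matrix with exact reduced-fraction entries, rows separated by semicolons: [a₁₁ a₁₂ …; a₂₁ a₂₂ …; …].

T = [-3/5 4/5 -4/5; 4/5 3/5 22/5; 0 0 1]

T1 = [1 0 4; 0 1 2; 0 0 1]
T2·T1 = [7/25 24/25 76/25; -24/25 7/25 -82/25; 0 0 1]
T3·…·T1 = [-7/25 -24/25 -76/25; -24/25 7/25 -82/25; 0 0 1]
T4·…·T1 = [-3/5 4/5 -4/5; 4/5 3/5 22/5; 0 0 1]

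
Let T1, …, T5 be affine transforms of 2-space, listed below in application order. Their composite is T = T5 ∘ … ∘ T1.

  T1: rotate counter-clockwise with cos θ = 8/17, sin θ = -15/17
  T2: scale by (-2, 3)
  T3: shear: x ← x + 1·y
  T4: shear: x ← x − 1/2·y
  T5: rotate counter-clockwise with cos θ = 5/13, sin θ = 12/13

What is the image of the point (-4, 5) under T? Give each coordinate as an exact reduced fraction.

T(p) = (-3280/221, 2268/221)

T1 rotate counter-clockwise with cos θ = 8/17, sin θ = -15/17: (-4, 5) → (43/17, 100/17)
T2 scale by (-2, 3): (43/17, 100/17) → (-86/17, 300/17)
T3 shear: x ← x + 1·y: (-86/17, 300/17) → (214/17, 300/17)
T4 shear: x ← x − 1/2·y: (214/17, 300/17) → (64/17, 300/17)
T5 rotate counter-clockwise with cos θ = 5/13, sin θ = 12/13: (64/17, 300/17) → (-3280/221, 2268/221)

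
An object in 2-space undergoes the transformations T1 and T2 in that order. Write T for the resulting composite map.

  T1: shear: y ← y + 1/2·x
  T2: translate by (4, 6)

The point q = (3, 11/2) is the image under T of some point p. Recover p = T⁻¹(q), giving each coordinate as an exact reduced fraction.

T1 = [1 0 0; 1/2 1 0; 0 0 1]
T2·T1 = [1 0 4; 1/2 1 6; 0 0 1]
det M = 1; M⁻¹ = [1 0 -4; -1/2 1 -4; 0 0 1]
M⁻¹ · (3, 11/2)ᵀ = (-1, 0)ᵀ

p = (-1, 0)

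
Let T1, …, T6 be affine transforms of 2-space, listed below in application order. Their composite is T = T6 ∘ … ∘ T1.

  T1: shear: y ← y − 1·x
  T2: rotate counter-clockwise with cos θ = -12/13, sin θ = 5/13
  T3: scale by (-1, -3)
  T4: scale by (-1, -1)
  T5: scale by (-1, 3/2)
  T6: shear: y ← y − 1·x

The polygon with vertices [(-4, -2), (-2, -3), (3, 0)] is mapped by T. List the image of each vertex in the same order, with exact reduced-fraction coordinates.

T1 shear: y ← y − 1·x: (-4, -2) → (-4, 2); (-2, -3) → (-2, -1); (3, 0) → (3, -3)
T2 rotate counter-clockwise with cos θ = -12/13, sin θ = 5/13: (-4, 2) → (38/13, -44/13); (-2, -1) → (29/13, 2/13); (3, -3) → (-21/13, 51/13)
T3 scale by (-1, -3): (38/13, -44/13) → (-38/13, 132/13); (29/13, 2/13) → (-29/13, -6/13); (-21/13, 51/13) → (21/13, -153/13)
T4 scale by (-1, -1): (-38/13, 132/13) → (38/13, -132/13); (-29/13, -6/13) → (29/13, 6/13); (21/13, -153/13) → (-21/13, 153/13)
T5 scale by (-1, 3/2): (38/13, -132/13) → (-38/13, -198/13); (29/13, 6/13) → (-29/13, 9/13); (-21/13, 153/13) → (21/13, 459/26)
T6 shear: y ← y − 1·x: (-38/13, -198/13) → (-38/13, -160/13); (-29/13, 9/13) → (-29/13, 38/13); (21/13, 459/26) → (21/13, 417/26)

image vertices: (-38/13, -160/13), (-29/13, 38/13), (21/13, 417/26)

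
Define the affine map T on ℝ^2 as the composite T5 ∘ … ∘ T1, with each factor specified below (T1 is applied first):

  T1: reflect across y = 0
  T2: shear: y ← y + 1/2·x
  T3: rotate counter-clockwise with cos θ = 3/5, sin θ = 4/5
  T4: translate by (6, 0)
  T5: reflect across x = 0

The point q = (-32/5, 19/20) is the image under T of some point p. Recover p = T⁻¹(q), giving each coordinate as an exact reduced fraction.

T1 = [1 0 0; 0 -1 0; 0 0 1]
T2·T1 = [1 0 0; 1/2 -1 0; 0 0 1]
T3·…·T1 = [1/5 4/5 0; 11/10 -3/5 0; 0 0 1]
T4·…·T1 = [1/5 4/5 6; 11/10 -3/5 0; 0 0 1]
T5·…·T1 = [-1/5 -4/5 -6; 11/10 -3/5 0; 0 0 1]
det M = 1; M⁻¹ = [-3/5 4/5 -18/5; -11/10 -1/5 -33/5; 0 0 1]
M⁻¹ · (-32/5, 19/20)ᵀ = (1, 1/4)ᵀ

p = (1, 1/4)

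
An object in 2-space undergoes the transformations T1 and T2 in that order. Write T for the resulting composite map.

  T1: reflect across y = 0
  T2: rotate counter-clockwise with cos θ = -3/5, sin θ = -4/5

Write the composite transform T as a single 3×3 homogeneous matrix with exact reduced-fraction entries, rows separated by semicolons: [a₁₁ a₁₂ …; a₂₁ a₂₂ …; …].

T = [-3/5 -4/5 0; -4/5 3/5 0; 0 0 1]

T1 = [1 0 0; 0 -1 0; 0 0 1]
T2·T1 = [-3/5 -4/5 0; -4/5 3/5 0; 0 0 1]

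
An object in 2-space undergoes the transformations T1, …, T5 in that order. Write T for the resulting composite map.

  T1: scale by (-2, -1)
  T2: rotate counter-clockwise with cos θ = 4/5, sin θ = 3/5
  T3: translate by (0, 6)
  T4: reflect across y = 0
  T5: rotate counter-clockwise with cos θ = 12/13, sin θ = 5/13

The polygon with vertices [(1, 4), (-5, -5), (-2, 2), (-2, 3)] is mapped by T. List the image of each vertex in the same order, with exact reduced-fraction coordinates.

image vertices: (88/65, -76/65), (140/13, -167/13), (434/65, -298/65), (90/13, -47/13)

T1 scale by (-2, -1): (1, 4) → (-2, -4); (-5, -5) → (10, 5); (-2, 2) → (4, -2); (-2, 3) → (4, -3)
T2 rotate counter-clockwise with cos θ = 4/5, sin θ = 3/5: (-2, -4) → (4/5, -22/5); (10, 5) → (5, 10); (4, -2) → (22/5, 4/5); (4, -3) → (5, 0)
T3 translate by (0, 6): (4/5, -22/5) → (4/5, 8/5); (5, 10) → (5, 16); (22/5, 4/5) → (22/5, 34/5); (5, 0) → (5, 6)
T4 reflect across y = 0: (4/5, 8/5) → (4/5, -8/5); (5, 16) → (5, -16); (22/5, 34/5) → (22/5, -34/5); (5, 6) → (5, -6)
T5 rotate counter-clockwise with cos θ = 12/13, sin θ = 5/13: (4/5, -8/5) → (88/65, -76/65); (5, -16) → (140/13, -167/13); (22/5, -34/5) → (434/65, -298/65); (5, -6) → (90/13, -47/13)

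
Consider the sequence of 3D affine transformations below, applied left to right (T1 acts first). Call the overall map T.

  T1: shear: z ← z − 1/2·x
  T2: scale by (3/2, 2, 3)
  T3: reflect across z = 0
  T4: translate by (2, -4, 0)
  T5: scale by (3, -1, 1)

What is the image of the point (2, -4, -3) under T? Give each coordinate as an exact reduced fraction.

T(p) = (15, 12, 12)

T1 shear: z ← z − 1/2·x: (2, -4, -3) → (2, -4, -4)
T2 scale by (3/2, 2, 3): (2, -4, -4) → (3, -8, -12)
T3 reflect across z = 0: (3, -8, -12) → (3, -8, 12)
T4 translate by (2, -4, 0): (3, -8, 12) → (5, -12, 12)
T5 scale by (3, -1, 1): (5, -12, 12) → (15, 12, 12)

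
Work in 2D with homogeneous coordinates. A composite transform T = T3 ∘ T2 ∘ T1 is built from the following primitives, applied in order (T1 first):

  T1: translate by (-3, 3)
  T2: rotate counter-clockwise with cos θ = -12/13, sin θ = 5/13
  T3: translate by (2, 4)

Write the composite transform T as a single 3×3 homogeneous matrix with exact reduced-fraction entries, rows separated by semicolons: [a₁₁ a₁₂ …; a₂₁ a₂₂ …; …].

T = [-12/13 -5/13 47/13; 5/13 -12/13 1/13; 0 0 1]

T1 = [1 0 -3; 0 1 3; 0 0 1]
T2·T1 = [-12/13 -5/13 21/13; 5/13 -12/13 -51/13; 0 0 1]
T3·…·T1 = [-12/13 -5/13 47/13; 5/13 -12/13 1/13; 0 0 1]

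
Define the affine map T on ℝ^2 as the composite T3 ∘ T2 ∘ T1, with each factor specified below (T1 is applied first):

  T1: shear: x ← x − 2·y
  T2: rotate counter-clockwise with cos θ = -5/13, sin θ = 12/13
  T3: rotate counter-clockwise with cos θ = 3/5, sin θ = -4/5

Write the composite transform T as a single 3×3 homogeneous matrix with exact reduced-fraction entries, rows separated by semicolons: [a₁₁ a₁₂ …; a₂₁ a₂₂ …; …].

T1 = [1 -2 0; 0 1 0; 0 0 1]
T2·T1 = [-5/13 -2/13 0; 12/13 -29/13 0; 0 0 1]
T3·…·T1 = [33/65 -122/65 0; 56/65 -79/65 0; 0 0 1]

T = [33/65 -122/65 0; 56/65 -79/65 0; 0 0 1]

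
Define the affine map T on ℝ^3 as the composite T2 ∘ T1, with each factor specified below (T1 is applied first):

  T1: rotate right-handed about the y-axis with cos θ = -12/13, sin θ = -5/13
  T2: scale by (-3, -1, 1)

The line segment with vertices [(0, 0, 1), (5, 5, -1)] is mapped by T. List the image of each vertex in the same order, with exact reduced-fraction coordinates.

image vertices: (15/13, 0, -12/13), (165/13, -5, 37/13)

T1 rotate right-handed about the y-axis with cos θ = -12/13, sin θ = -5/13: (0, 0, 1) → (-5/13, 0, -12/13); (5, 5, -1) → (-55/13, 5, 37/13)
T2 scale by (-3, -1, 1): (-5/13, 0, -12/13) → (15/13, 0, -12/13); (-55/13, 5, 37/13) → (165/13, -5, 37/13)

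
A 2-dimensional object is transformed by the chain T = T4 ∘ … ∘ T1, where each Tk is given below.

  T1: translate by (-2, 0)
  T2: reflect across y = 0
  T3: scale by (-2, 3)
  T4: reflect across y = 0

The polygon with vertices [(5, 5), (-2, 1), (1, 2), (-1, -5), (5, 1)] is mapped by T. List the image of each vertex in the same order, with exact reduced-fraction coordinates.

image vertices: (-6, 15), (8, 3), (2, 6), (6, -15), (-6, 3)

T1 translate by (-2, 0): (5, 5) → (3, 5); (-2, 1) → (-4, 1); (1, 2) → (-1, 2); (-1, -5) → (-3, -5); (5, 1) → (3, 1)
T2 reflect across y = 0: (3, 5) → (3, -5); (-4, 1) → (-4, -1); (-1, 2) → (-1, -2); (-3, -5) → (-3, 5); (3, 1) → (3, -1)
T3 scale by (-2, 3): (3, -5) → (-6, -15); (-4, -1) → (8, -3); (-1, -2) → (2, -6); (-3, 5) → (6, 15); (3, -1) → (-6, -3)
T4 reflect across y = 0: (-6, -15) → (-6, 15); (8, -3) → (8, 3); (2, -6) → (2, 6); (6, 15) → (6, -15); (-6, -3) → (-6, 3)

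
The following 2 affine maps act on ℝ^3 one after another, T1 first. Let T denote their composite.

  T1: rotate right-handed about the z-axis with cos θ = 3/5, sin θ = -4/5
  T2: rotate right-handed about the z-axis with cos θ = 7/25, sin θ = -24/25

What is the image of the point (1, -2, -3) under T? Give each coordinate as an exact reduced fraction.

T(p) = (-11/5, 2/5, -3)

T1 rotate right-handed about the z-axis with cos θ = 3/5, sin θ = -4/5: (1, -2, -3) → (-1, -2, -3)
T2 rotate right-handed about the z-axis with cos θ = 7/25, sin θ = -24/25: (-1, -2, -3) → (-11/5, 2/5, -3)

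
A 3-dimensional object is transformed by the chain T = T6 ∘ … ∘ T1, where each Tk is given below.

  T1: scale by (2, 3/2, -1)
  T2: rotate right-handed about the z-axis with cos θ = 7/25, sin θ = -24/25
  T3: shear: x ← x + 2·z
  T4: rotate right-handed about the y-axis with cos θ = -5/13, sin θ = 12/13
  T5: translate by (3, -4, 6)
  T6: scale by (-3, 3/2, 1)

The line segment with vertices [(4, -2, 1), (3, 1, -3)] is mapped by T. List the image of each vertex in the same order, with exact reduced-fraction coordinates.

T1 scale by (2, 3/2, -1): (4, -2, 1) → (8, -3, -1); (3, 1, -3) → (6, 3/2, 3)
T2 rotate right-handed about the z-axis with cos θ = 7/25, sin θ = -24/25: (8, -3, -1) → (-16/25, -213/25, -1); (6, 3/2, 3) → (78/25, -267/50, 3)
T3 shear: x ← x + 2·z: (-16/25, -213/25, -1) → (-66/25, -213/25, -1); (78/25, -267/50, 3) → (228/25, -267/50, 3)
T4 rotate right-handed about the y-axis with cos θ = -5/13, sin θ = 12/13: (-66/25, -213/25, -1) → (6/65, -213/25, 917/325); (228/25, -267/50, 3) → (-48/65, -267/50, -3111/325)
T5 translate by (3, -4, 6): (6/65, -213/25, 917/325) → (201/65, -313/25, 2867/325); (-48/65, -267/50, -3111/325) → (147/65, -467/50, -1161/325)
T6 scale by (-3, 3/2, 1): (201/65, -313/25, 2867/325) → (-603/65, -939/50, 2867/325); (147/65, -467/50, -1161/325) → (-441/65, -1401/100, -1161/325)

image vertices: (-603/65, -939/50, 2867/325), (-441/65, -1401/100, -1161/325)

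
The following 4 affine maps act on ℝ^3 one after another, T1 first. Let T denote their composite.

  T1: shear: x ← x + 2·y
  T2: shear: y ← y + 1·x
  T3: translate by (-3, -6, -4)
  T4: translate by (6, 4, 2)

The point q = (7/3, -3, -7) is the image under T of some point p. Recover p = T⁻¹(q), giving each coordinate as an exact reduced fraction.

T1 = [1 2 0 0; 0 1 0 0; 0 0 1 0; 0 0 0 1]
T2·T1 = [1 2 0 0; 1 3 0 0; 0 0 1 0; 0 0 0 1]
T3·…·T1 = [1 2 0 -3; 1 3 0 -6; 0 0 1 -4; 0 0 0 1]
T4·…·T1 = [1 2 0 3; 1 3 0 -2; 0 0 1 -2; 0 0 0 1]
det M = 1; M⁻¹ = [3 -2 0 -13; -1 1 0 5; 0 0 1 2; 0 0 0 1]
M⁻¹ · (7/3, -3, -7)ᵀ = (0, -1/3, -5)ᵀ

p = (0, -1/3, -5)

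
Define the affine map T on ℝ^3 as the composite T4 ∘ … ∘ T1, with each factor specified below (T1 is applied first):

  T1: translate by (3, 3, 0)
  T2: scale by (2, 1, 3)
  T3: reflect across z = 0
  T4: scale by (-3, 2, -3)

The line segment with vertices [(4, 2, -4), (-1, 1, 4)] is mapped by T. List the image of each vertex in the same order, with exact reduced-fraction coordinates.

image vertices: (-42, 10, -36), (-12, 8, 36)

T1 translate by (3, 3, 0): (4, 2, -4) → (7, 5, -4); (-1, 1, 4) → (2, 4, 4)
T2 scale by (2, 1, 3): (7, 5, -4) → (14, 5, -12); (2, 4, 4) → (4, 4, 12)
T3 reflect across z = 0: (14, 5, -12) → (14, 5, 12); (4, 4, 12) → (4, 4, -12)
T4 scale by (-3, 2, -3): (14, 5, 12) → (-42, 10, -36); (4, 4, -12) → (-12, 8, 36)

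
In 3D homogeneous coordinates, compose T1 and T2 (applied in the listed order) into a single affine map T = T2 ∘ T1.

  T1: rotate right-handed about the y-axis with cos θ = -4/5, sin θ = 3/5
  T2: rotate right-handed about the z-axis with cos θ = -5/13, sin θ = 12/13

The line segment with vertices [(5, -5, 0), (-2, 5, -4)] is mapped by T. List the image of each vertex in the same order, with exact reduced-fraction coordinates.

image vertices: (80/13, -23/13, -3), (-56/13, -173/65, 22/5)

T1 rotate right-handed about the y-axis with cos θ = -4/5, sin θ = 3/5: (5, -5, 0) → (-4, -5, -3); (-2, 5, -4) → (-4/5, 5, 22/5)
T2 rotate right-handed about the z-axis with cos θ = -5/13, sin θ = 12/13: (-4, -5, -3) → (80/13, -23/13, -3); (-4/5, 5, 22/5) → (-56/13, -173/65, 22/5)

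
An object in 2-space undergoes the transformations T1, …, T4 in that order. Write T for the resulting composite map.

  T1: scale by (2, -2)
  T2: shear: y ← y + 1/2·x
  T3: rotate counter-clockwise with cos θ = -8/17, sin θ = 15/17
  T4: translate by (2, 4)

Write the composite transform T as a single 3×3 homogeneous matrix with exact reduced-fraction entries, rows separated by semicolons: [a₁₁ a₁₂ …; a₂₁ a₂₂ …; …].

T1 = [2 0 0; 0 -2 0; 0 0 1]
T2·T1 = [2 0 0; 1 -2 0; 0 0 1]
T3·…·T1 = [-31/17 30/17 0; 22/17 16/17 0; 0 0 1]
T4·…·T1 = [-31/17 30/17 2; 22/17 16/17 4; 0 0 1]

T = [-31/17 30/17 2; 22/17 16/17 4; 0 0 1]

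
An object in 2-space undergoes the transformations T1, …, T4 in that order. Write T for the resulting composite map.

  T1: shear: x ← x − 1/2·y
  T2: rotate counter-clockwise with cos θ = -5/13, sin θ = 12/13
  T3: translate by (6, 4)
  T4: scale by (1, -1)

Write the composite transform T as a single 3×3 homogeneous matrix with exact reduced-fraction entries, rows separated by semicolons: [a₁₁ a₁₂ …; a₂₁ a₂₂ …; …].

T = [-5/13 -19/26 6; -12/13 11/13 -4; 0 0 1]

T1 = [1 -1/2 0; 0 1 0; 0 0 1]
T2·T1 = [-5/13 -19/26 0; 12/13 -11/13 0; 0 0 1]
T3·…·T1 = [-5/13 -19/26 6; 12/13 -11/13 4; 0 0 1]
T4·…·T1 = [-5/13 -19/26 6; -12/13 11/13 -4; 0 0 1]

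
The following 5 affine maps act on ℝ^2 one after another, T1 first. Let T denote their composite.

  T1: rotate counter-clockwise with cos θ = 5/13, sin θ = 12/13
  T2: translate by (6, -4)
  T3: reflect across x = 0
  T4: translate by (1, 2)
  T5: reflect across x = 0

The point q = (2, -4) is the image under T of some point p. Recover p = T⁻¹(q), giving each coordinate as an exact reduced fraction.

p = (-3, 2)

T1 = [5/13 -12/13 0; 12/13 5/13 0; 0 0 1]
T2·T1 = [5/13 -12/13 6; 12/13 5/13 -4; 0 0 1]
T3·…·T1 = [-5/13 12/13 -6; 12/13 5/13 -4; 0 0 1]
T4·…·T1 = [-5/13 12/13 -5; 12/13 5/13 -2; 0 0 1]
T5·…·T1 = [5/13 -12/13 5; 12/13 5/13 -2; 0 0 1]
det M = 1; M⁻¹ = [5/13 12/13 -1/13; -12/13 5/13 70/13; 0 0 1]
M⁻¹ · (2, -4)ᵀ = (-3, 2)ᵀ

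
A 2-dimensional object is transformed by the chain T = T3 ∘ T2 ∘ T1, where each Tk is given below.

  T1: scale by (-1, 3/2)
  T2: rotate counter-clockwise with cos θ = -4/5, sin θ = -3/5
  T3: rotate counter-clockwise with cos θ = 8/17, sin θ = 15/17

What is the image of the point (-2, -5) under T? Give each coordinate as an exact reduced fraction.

T(p) = (-604/85, -531/170)

T1 scale by (-1, 3/2): (-2, -5) → (2, -15/2)
T2 rotate counter-clockwise with cos θ = -4/5, sin θ = -3/5: (2, -15/2) → (-61/10, 24/5)
T3 rotate counter-clockwise with cos θ = 8/17, sin θ = 15/17: (-61/10, 24/5) → (-604/85, -531/170)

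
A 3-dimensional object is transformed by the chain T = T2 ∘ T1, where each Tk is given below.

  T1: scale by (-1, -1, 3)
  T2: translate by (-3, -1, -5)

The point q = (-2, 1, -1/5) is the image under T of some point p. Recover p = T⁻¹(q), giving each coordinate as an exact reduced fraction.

p = (-1, -2, 8/5)

T1 = [-1 0 0 0; 0 -1 0 0; 0 0 3 0; 0 0 0 1]
T2·T1 = [-1 0 0 -3; 0 -1 0 -1; 0 0 3 -5; 0 0 0 1]
det M = 3; M⁻¹ = [-1 0 0 -3; 0 -1 0 -1; 0 0 1/3 5/3; 0 0 0 1]
M⁻¹ · (-2, 1, -1/5)ᵀ = (-1, -2, 8/5)ᵀ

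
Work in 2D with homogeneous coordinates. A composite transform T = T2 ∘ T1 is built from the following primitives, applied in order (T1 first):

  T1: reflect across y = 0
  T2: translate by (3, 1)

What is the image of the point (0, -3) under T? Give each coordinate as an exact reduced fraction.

T(p) = (3, 4)

T1 reflect across y = 0: (0, -3) → (0, 3)
T2 translate by (3, 1): (0, 3) → (3, 4)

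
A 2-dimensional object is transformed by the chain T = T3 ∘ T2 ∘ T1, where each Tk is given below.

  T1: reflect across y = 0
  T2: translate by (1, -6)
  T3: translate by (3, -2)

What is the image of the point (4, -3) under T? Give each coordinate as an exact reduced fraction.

T(p) = (8, -5)

T1 reflect across y = 0: (4, -3) → (4, 3)
T2 translate by (1, -6): (4, 3) → (5, -3)
T3 translate by (3, -2): (5, -3) → (8, -5)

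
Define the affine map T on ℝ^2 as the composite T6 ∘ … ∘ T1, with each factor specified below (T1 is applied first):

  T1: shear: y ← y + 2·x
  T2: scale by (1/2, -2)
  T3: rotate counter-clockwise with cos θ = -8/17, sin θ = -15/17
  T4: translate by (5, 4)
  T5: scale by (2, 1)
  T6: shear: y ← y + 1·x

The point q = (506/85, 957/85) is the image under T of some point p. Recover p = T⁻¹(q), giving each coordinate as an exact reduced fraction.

p = (-2/5, 2)

T1 = [1 0 0; 2 1 0; 0 0 1]
T2·T1 = [1/2 0 0; -4 -2 0; 0 0 1]
T3·…·T1 = [-64/17 -30/17 0; 49/34 16/17 0; 0 0 1]
T4·…·T1 = [-64/17 -30/17 5; 49/34 16/17 4; 0 0 1]
T5·…·T1 = [-128/17 -60/17 10; 49/34 16/17 4; 0 0 1]
T6·…·T1 = [-128/17 -60/17 10; -207/34 -44/17 14; 0 0 1]
det M = -2; M⁻¹ = [22/17 -30/17 200/17; -207/68 64/17 -757/34; 0 0 1]
M⁻¹ · (506/85, 957/85)ᵀ = (-2/5, 2)ᵀ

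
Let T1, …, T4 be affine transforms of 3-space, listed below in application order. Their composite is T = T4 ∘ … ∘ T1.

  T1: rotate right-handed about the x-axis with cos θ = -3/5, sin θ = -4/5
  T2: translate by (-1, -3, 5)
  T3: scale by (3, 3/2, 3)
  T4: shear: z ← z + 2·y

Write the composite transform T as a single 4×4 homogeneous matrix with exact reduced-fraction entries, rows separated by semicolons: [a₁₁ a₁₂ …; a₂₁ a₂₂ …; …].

T = [3 0 0 -3; 0 -9/10 6/5 -9/2; 0 -21/5 3/5 6; 0 0 0 1]

T1 = [1 0 0 0; 0 -3/5 4/5 0; 0 -4/5 -3/5 0; 0 0 0 1]
T2·T1 = [1 0 0 -1; 0 -3/5 4/5 -3; 0 -4/5 -3/5 5; 0 0 0 1]
T3·…·T1 = [3 0 0 -3; 0 -9/10 6/5 -9/2; 0 -12/5 -9/5 15; 0 0 0 1]
T4·…·T1 = [3 0 0 -3; 0 -9/10 6/5 -9/2; 0 -21/5 3/5 6; 0 0 0 1]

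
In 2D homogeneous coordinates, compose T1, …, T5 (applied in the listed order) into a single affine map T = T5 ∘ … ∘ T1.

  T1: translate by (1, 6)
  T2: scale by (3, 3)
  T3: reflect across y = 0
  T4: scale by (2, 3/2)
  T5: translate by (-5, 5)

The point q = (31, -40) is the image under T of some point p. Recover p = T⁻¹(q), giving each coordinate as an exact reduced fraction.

T1 = [1 0 1; 0 1 6; 0 0 1]
T2·T1 = [3 0 3; 0 3 18; 0 0 1]
T3·…·T1 = [3 0 3; 0 -3 -18; 0 0 1]
T4·…·T1 = [6 0 6; 0 -9/2 -27; 0 0 1]
T5·…·T1 = [6 0 1; 0 -9/2 -22; 0 0 1]
det M = -27; M⁻¹ = [1/6 0 -1/6; 0 -2/9 -44/9; 0 0 1]
M⁻¹ · (31, -40)ᵀ = (5, 4)ᵀ

p = (5, 4)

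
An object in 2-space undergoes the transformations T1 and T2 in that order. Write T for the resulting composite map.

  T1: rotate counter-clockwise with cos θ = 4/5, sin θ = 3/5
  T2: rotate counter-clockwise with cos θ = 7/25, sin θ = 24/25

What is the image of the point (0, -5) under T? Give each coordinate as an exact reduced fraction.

T(p) = (117/25, 44/25)

T1 rotate counter-clockwise with cos θ = 4/5, sin θ = 3/5: (0, -5) → (3, -4)
T2 rotate counter-clockwise with cos θ = 7/25, sin θ = 24/25: (3, -4) → (117/25, 44/25)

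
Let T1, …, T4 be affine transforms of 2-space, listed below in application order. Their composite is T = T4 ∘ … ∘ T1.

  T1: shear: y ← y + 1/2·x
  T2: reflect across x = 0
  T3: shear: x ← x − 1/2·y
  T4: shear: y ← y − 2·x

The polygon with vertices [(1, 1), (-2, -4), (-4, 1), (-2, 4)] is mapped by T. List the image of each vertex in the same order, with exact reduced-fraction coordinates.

T1 shear: y ← y + 1/2·x: (1, 1) → (1, 3/2); (-2, -4) → (-2, -5); (-4, 1) → (-4, -1); (-2, 4) → (-2, 3)
T2 reflect across x = 0: (1, 3/2) → (-1, 3/2); (-2, -5) → (2, -5); (-4, -1) → (4, -1); (-2, 3) → (2, 3)
T3 shear: x ← x − 1/2·y: (-1, 3/2) → (-7/4, 3/2); (2, -5) → (9/2, -5); (4, -1) → (9/2, -1); (2, 3) → (1/2, 3)
T4 shear: y ← y − 2·x: (-7/4, 3/2) → (-7/4, 5); (9/2, -5) → (9/2, -14); (9/2, -1) → (9/2, -10); (1/2, 3) → (1/2, 2)

image vertices: (-7/4, 5), (9/2, -14), (9/2, -10), (1/2, 2)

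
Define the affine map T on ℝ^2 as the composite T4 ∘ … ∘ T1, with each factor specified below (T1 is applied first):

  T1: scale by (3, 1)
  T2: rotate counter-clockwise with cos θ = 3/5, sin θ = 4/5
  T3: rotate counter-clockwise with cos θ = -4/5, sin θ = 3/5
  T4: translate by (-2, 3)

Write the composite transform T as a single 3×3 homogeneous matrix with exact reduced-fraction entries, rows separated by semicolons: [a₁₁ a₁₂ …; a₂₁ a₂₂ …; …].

T1 = [3 0 0; 0 1 0; 0 0 1]
T2·T1 = [9/5 -4/5 0; 12/5 3/5 0; 0 0 1]
T3·…·T1 = [-72/25 7/25 0; -21/25 -24/25 0; 0 0 1]
T4·…·T1 = [-72/25 7/25 -2; -21/25 -24/25 3; 0 0 1]

T = [-72/25 7/25 -2; -21/25 -24/25 3; 0 0 1]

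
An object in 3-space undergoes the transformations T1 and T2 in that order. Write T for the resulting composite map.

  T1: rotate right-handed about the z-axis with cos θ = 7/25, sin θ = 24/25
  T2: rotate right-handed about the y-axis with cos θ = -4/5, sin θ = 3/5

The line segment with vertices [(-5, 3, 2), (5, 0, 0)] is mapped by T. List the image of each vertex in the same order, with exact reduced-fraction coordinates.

image vertices: (578/125, -99/25, 121/125), (-28/25, 24/5, -21/25)

T1 rotate right-handed about the z-axis with cos θ = 7/25, sin θ = 24/25: (-5, 3, 2) → (-107/25, -99/25, 2); (5, 0, 0) → (7/5, 24/5, 0)
T2 rotate right-handed about the y-axis with cos θ = -4/5, sin θ = 3/5: (-107/25, -99/25, 2) → (578/125, -99/25, 121/125); (7/5, 24/5, 0) → (-28/25, 24/5, -21/25)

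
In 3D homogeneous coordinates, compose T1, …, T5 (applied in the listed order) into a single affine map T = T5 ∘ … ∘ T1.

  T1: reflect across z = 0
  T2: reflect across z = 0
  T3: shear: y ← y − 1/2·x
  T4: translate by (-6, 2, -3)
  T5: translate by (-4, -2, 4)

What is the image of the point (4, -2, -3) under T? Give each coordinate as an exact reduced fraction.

T1 reflect across z = 0: (4, -2, -3) → (4, -2, 3)
T2 reflect across z = 0: (4, -2, 3) → (4, -2, -3)
T3 shear: y ← y − 1/2·x: (4, -2, -3) → (4, -4, -3)
T4 translate by (-6, 2, -3): (4, -4, -3) → (-2, -2, -6)
T5 translate by (-4, -2, 4): (-2, -2, -6) → (-6, -4, -2)

T(p) = (-6, -4, -2)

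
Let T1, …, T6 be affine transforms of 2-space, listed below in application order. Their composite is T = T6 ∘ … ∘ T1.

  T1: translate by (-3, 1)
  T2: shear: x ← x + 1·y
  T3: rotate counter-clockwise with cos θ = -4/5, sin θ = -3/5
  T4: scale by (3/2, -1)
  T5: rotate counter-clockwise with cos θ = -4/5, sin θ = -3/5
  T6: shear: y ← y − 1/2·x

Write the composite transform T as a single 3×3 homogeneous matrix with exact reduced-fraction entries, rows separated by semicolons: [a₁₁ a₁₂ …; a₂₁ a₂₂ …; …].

T = [33/25 27/25 -72/25; -21/50 -37/25 -11/50; 0 0 1]

T1 = [1 0 -3; 0 1 1; 0 0 1]
T2·T1 = [1 1 -2; 0 1 1; 0 0 1]
T3·…·T1 = [-4/5 -1/5 11/5; -3/5 -7/5 2/5; 0 0 1]
T4·…·T1 = [-6/5 -3/10 33/10; 3/5 7/5 -2/5; 0 0 1]
T5·…·T1 = [33/25 27/25 -72/25; 6/25 -47/50 -83/50; 0 0 1]
T6·…·T1 = [33/25 27/25 -72/25; -21/50 -37/25 -11/50; 0 0 1]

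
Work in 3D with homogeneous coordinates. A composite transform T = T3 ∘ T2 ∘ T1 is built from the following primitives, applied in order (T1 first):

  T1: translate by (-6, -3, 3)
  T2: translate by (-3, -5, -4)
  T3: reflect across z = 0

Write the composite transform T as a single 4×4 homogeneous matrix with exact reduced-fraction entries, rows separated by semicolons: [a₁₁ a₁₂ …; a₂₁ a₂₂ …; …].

T1 = [1 0 0 -6; 0 1 0 -3; 0 0 1 3; 0 0 0 1]
T2·T1 = [1 0 0 -9; 0 1 0 -8; 0 0 1 -1; 0 0 0 1]
T3·…·T1 = [1 0 0 -9; 0 1 0 -8; 0 0 -1 1; 0 0 0 1]

T = [1 0 0 -9; 0 1 0 -8; 0 0 -1 1; 0 0 0 1]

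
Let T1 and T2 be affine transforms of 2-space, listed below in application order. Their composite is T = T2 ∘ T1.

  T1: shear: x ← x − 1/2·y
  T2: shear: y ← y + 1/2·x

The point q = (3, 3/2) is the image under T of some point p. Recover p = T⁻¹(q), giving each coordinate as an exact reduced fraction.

T1 = [1 -1/2 0; 0 1 0; 0 0 1]
T2·T1 = [1 -1/2 0; 1/2 3/4 0; 0 0 1]
det M = 1; M⁻¹ = [3/4 1/2 0; -1/2 1 0; 0 0 1]
M⁻¹ · (3, 3/2)ᵀ = (3, 0)ᵀ

p = (3, 0)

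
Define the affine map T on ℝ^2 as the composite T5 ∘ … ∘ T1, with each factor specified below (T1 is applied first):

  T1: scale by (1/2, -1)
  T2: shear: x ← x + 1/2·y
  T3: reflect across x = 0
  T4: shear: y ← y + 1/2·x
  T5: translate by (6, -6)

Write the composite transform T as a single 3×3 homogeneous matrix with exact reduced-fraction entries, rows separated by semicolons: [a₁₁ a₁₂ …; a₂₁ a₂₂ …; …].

T1 = [1/2 0 0; 0 -1 0; 0 0 1]
T2·T1 = [1/2 -1/2 0; 0 -1 0; 0 0 1]
T3·…·T1 = [-1/2 1/2 0; 0 -1 0; 0 0 1]
T4·…·T1 = [-1/2 1/2 0; -1/4 -3/4 0; 0 0 1]
T5·…·T1 = [-1/2 1/2 6; -1/4 -3/4 -6; 0 0 1]

T = [-1/2 1/2 6; -1/4 -3/4 -6; 0 0 1]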